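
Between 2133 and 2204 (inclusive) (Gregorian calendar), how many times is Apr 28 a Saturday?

Track Apr 28's weekday year by year (advancing +1, or +2 across a Feb 29):
  2133: Tue  2134: Wed (+1)  2135: Thu (+1)  2136: Sat (+2) ✓  2137: Sun (+1)
  2138: Mon (+1)  2139: Tue (+1)  2140: Thu (+2)  2141: Fri (+1)  2142: Sat (+1) ✓
  2143: Sun (+1)  2144: Tue (+2)  2145: Wed (+1)  2146: Thu (+1)  … (44 more years) …
  2191: Thu (+1)  2192: Sat (+2) ✓  2193: Sun (+1)  2194: Mon (+1)  2195: Tue (+1)
  2196: Thu (+2)  2197: Fri (+1)  2198: Sat (+1) ✓  2199: Sun (+1)  2200: Mon (+1)
  2201: Tue (+1)  2202: Wed (+1)  2203: Thu (+1)  2204: Sat (+2) ✓
Saturday years: 2136, 2142, 2153, 2159, 2164, 2170, 2181, 2187, 2192, 2198, 2204 — 11 in total.

11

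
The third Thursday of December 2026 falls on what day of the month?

December 1, 2026 is a Tuesday, so the first Thursday is the 3rd.
The third Thursday is 3 + 14 = 17.

17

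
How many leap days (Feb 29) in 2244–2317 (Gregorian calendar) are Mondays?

Leap years in 2244–2317: 18 of them.
Feb 29 weekday advances by 5 (mod 7) from one leap year to the next four years later (or differs when a century non-leap intervenes).
Leap-day weekdays: 2244:Thu 2248:Tue 2252:Sun 2256:Fri 2260:Wed 2264:Mon✓ 2268:Sat 2272:Thu 2276:Tue 2280:Sun 2284:Fri 2288:Wed 2292:Mon✓ 2296:Sat 2304:Mon✓ 2308:Sat 2312:Thu 2316:Tue
Monday: 2264, 2292, 2304 → 3.

3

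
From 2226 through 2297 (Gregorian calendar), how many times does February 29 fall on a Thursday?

2

Leap years in 2226–2297: 18 of them.
Feb 29 weekday advances by 5 (mod 7) from one leap year to the next four years later (or differs when a century non-leap intervenes).
Leap-day weekdays: 2228:Fri 2232:Wed 2236:Mon 2240:Sat 2244:Thu✓ 2248:Tue 2252:Sun 2256:Fri 2260:Wed 2264:Mon 2268:Sat 2272:Thu✓ 2276:Tue 2280:Sun 2284:Fri 2288:Wed 2292:Mon 2296:Sat
Thursday: 2244, 2272 → 2.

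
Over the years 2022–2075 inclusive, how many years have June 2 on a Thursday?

Track June 2's weekday year by year (advancing +1, or +2 across a Feb 29):
  2022: Thu ✓  2023: Fri (+1)  2024: Sun (+2)  2025: Mon (+1)  2026: Tue (+1)
  2027: Wed (+1)  2028: Fri (+2)  2029: Sat (+1)  2030: Sun (+1)  2031: Mon (+1)
  2032: Wed (+2)  2033: Thu (+1) ✓  2034: Fri (+1)  2035: Sat (+1)  … (26 more years) …
  2062: Fri (+1)  2063: Sat (+1)  2064: Mon (+2)  2065: Tue (+1)  2066: Wed (+1)
  2067: Thu (+1) ✓  2068: Sat (+2)  2069: Sun (+1)  2070: Mon (+1)  2071: Tue (+1)
  2072: Thu (+2) ✓  2073: Fri (+1)  2074: Sat (+1)  2075: Sun (+1)
Thursday years: 2022, 2033, 2039, 2044, 2050, 2061, 2067, 2072 — 8 in total.

8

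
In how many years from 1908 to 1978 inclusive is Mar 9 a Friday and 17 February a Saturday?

7

Check each year's weekday for Mar 9 and 17 February:
  1908: Mon/Mon  1909: Tue/Wed  1910: Wed/Thu  1911: Thu/Fri  1912: Sat/Sat  1913: Sun/Mon  1914: Mon/Tue  1915: Tue/Wed  1916: Thu/Thu  1917: Fri/Sat ✓  1918: Sat/Sun  1919: Sun/Mon  1920: Tue/Tue  1921: Wed/Thu  …(43 more)…  1965: Tue/Wed  1966: Wed/Thu  1967: Thu/Fri  1968: Sat/Sat  1969: Sun/Mon  1970: Mon/Tue  1971: Tue/Wed  1972: Thu/Thu  1973: Fri/Sat ✓  1974: Sat/Sun  1975: Sun/Mon  1976: Tue/Tue  1977: Wed/Thu  1978: Thu/Fri
Both conditions hold in: 1917, 1923, 1934, 1945, 1951, 1962, 1973 — 7.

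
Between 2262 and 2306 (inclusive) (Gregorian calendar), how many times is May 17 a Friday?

6

Track May 17's weekday year by year (advancing +1, or +2 across a Feb 29):
  2262: Sat  2263: Sun (+1)  2264: Tue (+2)  2265: Wed (+1)  2266: Thu (+1)
  2267: Fri (+1) ✓  2268: Sun (+2)  2269: Mon (+1)  2270: Tue (+1)  2271: Wed (+1)
  2272: Fri (+2) ✓  2273: Sat (+1)  2274: Sun (+1)  2275: Mon (+1)  … (17 more years) …
  2293: Wed (+1)  2294: Thu (+1)  2295: Fri (+1) ✓  2296: Sun (+2)  2297: Mon (+1)
  2298: Tue (+1)  2299: Wed (+1)  2300: Thu (+1)  2301: Fri (+1) ✓  2302: Sat (+1)
  2303: Sun (+1)  2304: Tue (+2)  2305: Wed (+1)  2306: Thu (+1)
Friday years: 2267, 2272, 2278, 2289, 2295, 2301 — 6 in total.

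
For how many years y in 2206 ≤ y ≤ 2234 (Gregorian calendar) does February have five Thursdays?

February has 28 days (29 in leap years); it has five Thursdays when Thursday falls among the first (month-length − 28) days — i.e. when February 1 is Thursday in a leap year (never in a common year).
February 1 by year: 2206:Sat 2207:Sun 2208:Mon 2209:Wed 2210:Thu 2211:Fri 2212:Sat 2213:Mon 2214:Tue 2215:Wed 2216:Thu✓ 2217:Sat 2218:Sun 2219:Mon 2220:Tue 2221:Thu 2222:Fri 2223:Sat 2224:Sun 2225:Tue 2226:Wed 2227:Thu 2228:Fri 2229:Sun 2230:Mon 2231:Tue 2232:Wed 2233:Fri 2234:Sat
Years with five Thursdays: 2216 → 1.

1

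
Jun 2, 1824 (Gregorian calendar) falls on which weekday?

Wednesday

January 1, 1824 is a Thursday.
June 2 is day 154 of the year, i.e. 153 days after Jan 1.
153 mod 7 = 6, so advance 6 weekdays from Thursday: Wednesday.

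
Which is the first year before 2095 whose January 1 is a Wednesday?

2087

Jan 1 advances by 2 weekdays after a leap year and by 1 after a common year.
2095: Jan 1 is Saturday.
2094: Friday
2093: Thursday
2092: Tuesday (leap)
2091: Monday
2090: Sunday
2089: Saturday
2088: Thursday (leap)
2087: Wednesday
2087 begins on a Wednesday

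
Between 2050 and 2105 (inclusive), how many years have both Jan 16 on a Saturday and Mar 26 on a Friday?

Check each year's weekday for Jan 16 and Mar 26:
  2050: Sun/Sat  2051: Mon/Sun  2052: Tue/Tue  2053: Thu/Wed  2054: Fri/Thu  2055: Sat/Fri ✓  2056: Sun/Sun  2057: Tue/Mon  2058: Wed/Tue  2059: Thu/Wed  2060: Fri/Fri  2061: Sun/Sat  2062: Mon/Sun  2063: Tue/Mon  …(28 more)…  2092: Wed/Wed  2093: Fri/Thu  2094: Sat/Fri ✓  2095: Sun/Sat  2096: Mon/Mon  2097: Wed/Tue  2098: Thu/Wed  2099: Fri/Thu  2100: Sat/Fri ✓  2101: Sun/Sat  2102: Mon/Sun  2103: Tue/Mon  2104: Wed/Wed  2105: Fri/Thu
Both conditions hold in: 2055, 2066, 2077, 2083, 2094, 2100 — 6.

6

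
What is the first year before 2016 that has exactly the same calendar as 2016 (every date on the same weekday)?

1988

Two years share a calendar iff Jan 1 falls on the same weekday and both are leap or both are common. 2016: Jan 1 is Friday, leap year.
2015: Jan 1 Thursday, common
2014: Jan 1 Wednesday, common
2013: Jan 1 Tuesday, common
2012: Jan 1 Sunday, leap
2011: Jan 1 Saturday, common
2010: Jan 1 Friday, common
2009: Jan 1 Thursday, common
2008: Jan 1 Tuesday, leap
2007: Jan 1 Monday, common
2006: Jan 1 Sunday, common
2005: Jan 1 Saturday, common
2004: Jan 1 Thursday, leap
2003: Jan 1 Wednesday, common
2002: Jan 1 Tuesday, common
2001: Jan 1 Monday, common
2000: Jan 1 Saturday, leap
1999: Jan 1 Friday, common
1998: Jan 1 Thursday, common
1997: Jan 1 Wednesday, common
1996: Jan 1 Monday, leap
1995: Jan 1 Sunday, common
1994: Jan 1 Saturday, common
1993: Jan 1 Friday, common
1992: Jan 1 Wednesday, leap
1991: Jan 1 Tuesday, common
1990: Jan 1 Monday, common
1989: Jan 1 Sunday, common
1988: Jan 1 Friday, leap
1988 matches on both conditions.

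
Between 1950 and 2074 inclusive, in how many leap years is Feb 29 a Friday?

Leap years in 1950–2074: 31 of them.
Feb 29 weekday advances by 5 (mod 7) from one leap year to the next four years later (or differs when a century non-leap intervenes).
Leap-day weekdays: 1952:Fri✓ 1956:Wed 1960:Mon 1964:Sat 1968:Thu 1972:Tue 1976:Sun 1980:Fri✓ 1984:Wed 1988:Mon 1992:Sat 1996:Thu 2000:Tue …(5 more)… 2024:Thu 2028:Tue 2032:Sun 2036:Fri✓ 2040:Wed 2044:Mon 2048:Sat 2052:Thu 2056:Tue 2060:Sun 2064:Fri✓ 2068:Wed 2072:Mon
Friday: 1952, 1980, 2008, 2036, 2064 → 5.

5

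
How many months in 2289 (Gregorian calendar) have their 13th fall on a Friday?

Check the 13th of each month of 2289: Jan 13: Sun, Feb 13: Wed, Mar 13: Wed, Apr 13: Sat, May 13: Mon, Jun 13: Thu, Jul 13: Sat, Aug 13: Tue, Sep 13: Fri, Oct 13: Sun, Nov 13: Wed, Dec 13: Fri.
Friday occurs in September, December — 2 months.

2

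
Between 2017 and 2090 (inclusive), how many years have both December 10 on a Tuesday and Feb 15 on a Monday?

Check each year's weekday for December 10 and Feb 15:
  2017: Sun/Wed  2018: Mon/Thu  2019: Tue/Fri  2020: Thu/Sat  2021: Fri/Mon  2022: Sat/Tue  2023: Sun/Wed  2024: Tue/Thu  2025: Wed/Sat  2026: Thu/Sun  2027: Fri/Mon  2028: Sun/Tue  2029: Mon/Thu  2030: Tue/Fri  …(46 more)…  2077: Fri/Mon  2078: Sat/Tue  2079: Sun/Wed  2080: Tue/Thu  2081: Wed/Sat  2082: Thu/Sun  2083: Fri/Mon  2084: Sun/Tue  2085: Mon/Thu  2086: Tue/Fri  2087: Wed/Sat  2088: Fri/Sun  2089: Sat/Tue  2090: Sun/Wed
Both conditions hold in: no year — 0.

0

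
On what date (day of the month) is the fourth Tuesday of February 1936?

February 1, 1936 is a Saturday, so the first Tuesday is the 4th.
The fourth Tuesday is 4 + 21 = 25.

25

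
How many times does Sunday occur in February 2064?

February 2064 has 29 days and begins on Friday.
The first Sunday is February 3.
Sundays fall on 3, 10, 17, 24 — that's 4.

4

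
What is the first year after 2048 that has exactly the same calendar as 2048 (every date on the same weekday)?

Two years share a calendar iff Jan 1 falls on the same weekday and both are leap or both are common. 2048: Jan 1 is Wednesday, leap year.
2049: Jan 1 Friday, common
2050: Jan 1 Saturday, common
2051: Jan 1 Sunday, common
2052: Jan 1 Monday, leap
2053: Jan 1 Wednesday, common
2054: Jan 1 Thursday, common
2055: Jan 1 Friday, common
2056: Jan 1 Saturday, leap
2057: Jan 1 Monday, common
2058: Jan 1 Tuesday, common
2059: Jan 1 Wednesday, common
2060: Jan 1 Thursday, leap
2061: Jan 1 Saturday, common
2062: Jan 1 Sunday, common
2063: Jan 1 Monday, common
2064: Jan 1 Tuesday, leap
2065: Jan 1 Thursday, common
2066: Jan 1 Friday, common
2067: Jan 1 Saturday, common
2068: Jan 1 Sunday, leap
2069: Jan 1 Tuesday, common
2070: Jan 1 Wednesday, common
2071: Jan 1 Thursday, common
2072: Jan 1 Friday, leap
2073: Jan 1 Sunday, common
2074: Jan 1 Monday, common
2075: Jan 1 Tuesday, common
2076: Jan 1 Wednesday, leap
2076 matches on both conditions.

2076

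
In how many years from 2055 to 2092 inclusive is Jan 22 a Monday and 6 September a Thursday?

Check each year's weekday for Jan 22 and 6 September:
  2055: Fri/Mon  2056: Sat/Wed  2057: Mon/Thu ✓  2058: Tue/Fri  2059: Wed/Sat  2060: Thu/Mon  2061: Sat/Tue  2062: Sun/Wed  2063: Mon/Thu ✓  2064: Tue/Sat  2065: Thu/Sun  2066: Fri/Mon  2067: Sat/Tue  2068: Sun/Thu  …(10 more)…  2079: Sun/Wed  2080: Mon/Fri  2081: Wed/Sat  2082: Thu/Sun  2083: Fri/Mon  2084: Sat/Wed  2085: Mon/Thu ✓  2086: Tue/Fri  2087: Wed/Sat  2088: Thu/Mon  2089: Sat/Tue  2090: Sun/Wed  2091: Mon/Thu ✓  2092: Tue/Sat
Both conditions hold in: 2057, 2063, 2074, 2085, 2091 — 5.

5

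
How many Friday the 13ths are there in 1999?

1

Check the 13th of each month of 1999: Jan 13: Wed, Feb 13: Sat, Mar 13: Sat, Apr 13: Tue, May 13: Thu, Jun 13: Sun, Jul 13: Tue, Aug 13: Fri, Sep 13: Mon, Oct 13: Wed, Nov 13: Sat, Dec 13: Mon.
Friday occurs in August — 1 month.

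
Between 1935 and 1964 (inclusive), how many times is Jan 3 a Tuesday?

4

Track Jan 3's weekday year by year (advancing +1, or +2 across a Feb 29):
  1935: Thu  1936: Fri (+1)  1937: Sun (+2)  1938: Mon (+1)  1939: Tue (+1) ✓
  1940: Wed (+1)  1941: Fri (+2)  1942: Sat (+1)  1943: Sun (+1)  1944: Mon (+1)
  1945: Wed (+2)  1946: Thu (+1)  1947: Fri (+1)  1948: Sat (+1)  1949: Mon (+2)
  1950: Tue (+1) ✓  1951: Wed (+1)  1952: Thu (+1)  1953: Sat (+2)  1954: Sun (+1)
  1955: Mon (+1)  1956: Tue (+1) ✓  1957: Thu (+2)  1958: Fri (+1)  1959: Sat (+1)
  1960: Sun (+1)  1961: Tue (+2) ✓  1962: Wed (+1)  1963: Thu (+1)  1964: Fri (+1)
Tuesday years: 1939, 1950, 1956, 1961 — 4 in total.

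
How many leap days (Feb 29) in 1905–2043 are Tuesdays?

Leap years in 1905–2043: 34 of them.
Feb 29 weekday advances by 5 (mod 7) from one leap year to the next four years later (or differs when a century non-leap intervenes).
Leap-day weekdays: 1908:Sat 1912:Thu 1916:Tue✓ 1920:Sun 1924:Fri 1928:Wed 1932:Mon 1936:Sat 1940:Thu 1944:Tue✓ 1948:Sun 1952:Fri 1956:Wed …(8 more)… 1992:Sat 1996:Thu 2000:Tue✓ 2004:Sun 2008:Fri 2012:Wed 2016:Mon 2020:Sat 2024:Thu 2028:Tue✓ 2032:Sun 2036:Fri 2040:Wed
Tuesday: 1916, 1944, 1972, 2000, 2028 → 5.

5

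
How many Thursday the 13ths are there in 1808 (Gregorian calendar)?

1

Check the 13th of each month of 1808: Jan 13: Wed, Feb 13: Sat, Mar 13: Sun, Apr 13: Wed, May 13: Fri, Jun 13: Mon, Jul 13: Wed, Aug 13: Sat, Sep 13: Tue, Oct 13: Thu, Nov 13: Sun, Dec 13: Tue.
Thursday occurs in October — 1 month.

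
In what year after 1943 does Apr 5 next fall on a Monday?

1948

From one year to the next, a fixed date's weekday advances by 1, or by 2 when a Feb 29 lies between the two dates.
1943: April 5 is Monday.
1944: Wednesday (+2)
1945: Thursday (+1)
1946: Friday (+1)
1947: Saturday (+1)
1948: Monday (+2)
Apr 5 falls on a Monday in 1948.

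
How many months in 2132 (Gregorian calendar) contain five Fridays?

A month of length L has five Fridays iff its first Friday is on day ≤ L−28 (so day 1–3 in a 31-day month, 1–2 in a 30-day month, day 1 in a leap February).
Checking each month of 2132: Jan starts Tue (31d); Feb starts Fri (29d) ✓; Mar starts Sat (31d); Apr starts Tue (30d); May starts Thu (31d) ✓; Jun starts Sun (30d); Jul starts Tue (31d); Aug starts Fri (31d) ✓; Sep starts Mon (30d); Oct starts Wed (31d) ✓; Nov starts Sat (30d); Dec starts Mon (31d).
Five-Friday months: February, May, August, October → 4.

4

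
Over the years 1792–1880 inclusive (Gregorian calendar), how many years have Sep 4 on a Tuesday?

13

Track Sep 4's weekday year by year (advancing +1, or +2 across a Feb 29):
  1792: Tue ✓  1793: Wed (+1)  1794: Thu (+1)  1795: Fri (+1)  1796: Sun (+2)
  1797: Mon (+1)  1798: Tue (+1) ✓  1799: Wed (+1)  1800: Thu (+1)  1801: Fri (+1)
  1802: Sat (+1)  1803: Sun (+1)  1804: Tue (+2) ✓  1805: Wed (+1)  … (61 more years) …
  1867: Wed (+1)  1868: Fri (+2)  1869: Sat (+1)  1870: Sun (+1)  1871: Mon (+1)
  1872: Wed (+2)  1873: Thu (+1)  1874: Fri (+1)  1875: Sat (+1)  1876: Mon (+2)
  1877: Tue (+1) ✓  1878: Wed (+1)  1879: Thu (+1)  1880: Sat (+2)
Tuesday years: 1792, 1798, 1804, 1810, 1821, 1827, 1832, 1838, 1849, 1855, 1860, 1866, 1877 — 13 in total.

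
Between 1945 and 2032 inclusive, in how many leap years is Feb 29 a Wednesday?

Leap years in 1945–2032: 22 of them.
Feb 29 weekday advances by 5 (mod 7) from one leap year to the next four years later (or differs when a century non-leap intervenes).
Leap-day weekdays: 1948:Sun 1952:Fri 1956:Wed✓ 1960:Mon 1964:Sat 1968:Thu 1972:Tue 1976:Sun 1980:Fri 1984:Wed✓ 1988:Mon 1992:Sat 1996:Thu 2000:Tue 2004:Sun 2008:Fri 2012:Wed✓ 2016:Mon 2020:Sat 2024:Thu 2028:Tue 2032:Sun
Wednesday: 1956, 1984, 2012 → 3.

3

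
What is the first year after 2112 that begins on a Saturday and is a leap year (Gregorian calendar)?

2124

Jan 1 advances by 2 weekdays after a leap year and by 1 after a common year.
2112: Jan 1 is Friday (leap).
2113: Sunday
2114: Monday
2115: Tuesday
2116: Wednesday (leap)
2117: Friday
2118: Saturday
2119: Sunday
2120: Monday (leap)
2121: Wednesday
2122: Thursday
2123: Friday
2124: Saturday (leap)
2124 begins on a Saturday and is a leap year.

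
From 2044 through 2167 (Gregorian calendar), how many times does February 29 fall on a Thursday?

Leap years in 2044–2167: 30 of them.
Feb 29 weekday advances by 5 (mod 7) from one leap year to the next four years later (or differs when a century non-leap intervenes).
Leap-day weekdays: 2044:Mon 2048:Sat 2052:Thu✓ 2056:Tue 2060:Sun 2064:Fri 2068:Wed 2072:Mon 2076:Sat 2080:Thu✓ 2084:Tue 2088:Sun 2092:Fri …(4 more)… 2116:Sat 2120:Thu✓ 2124:Tue 2128:Sun 2132:Fri 2136:Wed 2140:Mon 2144:Sat 2148:Thu✓ 2152:Tue 2156:Sun 2160:Fri 2164:Wed
Thursday: 2052, 2080, 2120, 2148 → 4.

4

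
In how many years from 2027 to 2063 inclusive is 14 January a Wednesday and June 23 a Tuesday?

Check each year's weekday for 14 January and June 23:
  2027: Thu/Wed  2028: Fri/Fri  2029: Sun/Sat  2030: Mon/Sun  2031: Tue/Mon  2032: Wed/Wed  2033: Fri/Thu  2034: Sat/Fri  2035: Sun/Sat  2036: Mon/Mon  2037: Wed/Tue ✓  2038: Thu/Wed  2039: Fri/Thu  2040: Sat/Sat  …(9 more)…  2050: Fri/Thu  2051: Sat/Fri  2052: Sun/Sun  2053: Tue/Mon  2054: Wed/Tue ✓  2055: Thu/Wed  2056: Fri/Fri  2057: Sun/Sat  2058: Mon/Sun  2059: Tue/Mon  2060: Wed/Wed  2061: Fri/Thu  2062: Sat/Fri  2063: Sun/Sat
Both conditions hold in: 2037, 2043, 2054 — 3.

3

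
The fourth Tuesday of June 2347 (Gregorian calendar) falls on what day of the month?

24

June 1, 2347 is a Sunday, so the first Tuesday is the 3rd.
The fourth Tuesday is 3 + 21 = 24.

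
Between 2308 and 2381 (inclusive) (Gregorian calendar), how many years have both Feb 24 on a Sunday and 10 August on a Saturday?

7

Check each year's weekday for Feb 24 and 10 August:
  2308: Mon/Mon  2309: Wed/Tue  2310: Thu/Wed  2311: Fri/Thu  2312: Sat/Sat  2313: Mon/Sun  2314: Tue/Mon  2315: Wed/Tue  2316: Thu/Thu  2317: Sat/Fri  2318: Sun/Sat ✓  2319: Mon/Sun  2320: Tue/Tue  2321: Thu/Wed  …(46 more)…  2368: Sat/Sat  2369: Mon/Sun  2370: Tue/Mon  2371: Wed/Tue  2372: Thu/Thu  2373: Sat/Fri  2374: Sun/Sat ✓  2375: Mon/Sun  2376: Tue/Tue  2377: Thu/Wed  2378: Fri/Thu  2379: Sat/Fri  2380: Sun/Sun  2381: Tue/Mon
Both conditions hold in: 2318, 2329, 2335, 2346, 2357, 2363, 2374 — 7.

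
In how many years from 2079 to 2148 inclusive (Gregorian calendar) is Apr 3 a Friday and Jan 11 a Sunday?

8

Check each year's weekday for Apr 3 and Jan 11:
  2079: Mon/Wed  2080: Wed/Thu  2081: Thu/Sat  2082: Fri/Sun ✓  2083: Sat/Mon  2084: Mon/Tue  2085: Tue/Thu  2086: Wed/Fri  2087: Thu/Sat  2088: Sat/Sun  2089: Sun/Tue  2090: Mon/Wed  2091: Tue/Thu  2092: Thu/Fri  …(42 more)…  2135: Sun/Tue  2136: Tue/Wed  2137: Wed/Fri  2138: Thu/Sat  2139: Fri/Sun ✓  2140: Sun/Mon  2141: Mon/Wed  2142: Tue/Thu  2143: Wed/Fri  2144: Fri/Sat  2145: Sat/Mon  2146: Sun/Tue  2147: Mon/Wed  2148: Wed/Thu
Both conditions hold in: 2082, 2093, 2099, 2105, 2111, 2122, 2133, 2139 — 8.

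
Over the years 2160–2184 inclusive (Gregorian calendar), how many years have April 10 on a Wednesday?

4

Track April 10's weekday year by year (advancing +1, or +2 across a Feb 29):
  2160: Thu  2161: Fri (+1)  2162: Sat (+1)  2163: Sun (+1)  2164: Tue (+2)
  2165: Wed (+1) ✓  2166: Thu (+1)  2167: Fri (+1)  2168: Sun (+2)  2169: Mon (+1)
  2170: Tue (+1)  2171: Wed (+1) ✓  2172: Fri (+2)  2173: Sat (+1)  2174: Sun (+1)
  2175: Mon (+1)  2176: Wed (+2) ✓  2177: Thu (+1)  2178: Fri (+1)  2179: Sat (+1)
  2180: Mon (+2)  2181: Tue (+1)  2182: Wed (+1) ✓  2183: Thu (+1)  2184: Sat (+2)
Wednesday years: 2165, 2171, 2176, 2182 — 4 in total.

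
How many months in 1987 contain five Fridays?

4

A month of length L has five Fridays iff its first Friday is on day ≤ L−28 (so day 1–3 in a 31-day month, 1–2 in a 30-day month, day 1 in a leap February).
Checking each month of 1987: Jan starts Thu (31d) ✓; Feb starts Sun (28d); Mar starts Sun (31d); Apr starts Wed (30d); May starts Fri (31d) ✓; Jun starts Mon (30d); Jul starts Wed (31d) ✓; Aug starts Sat (31d); Sep starts Tue (30d); Oct starts Thu (31d) ✓; Nov starts Sun (30d); Dec starts Tue (31d).
Five-Friday months: January, May, July, October → 4.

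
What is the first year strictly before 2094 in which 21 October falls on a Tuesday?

From one year to the next, a fixed date's weekday advances by 1, or by 2 when a Feb 29 lies between the two dates.
2094: October 21 is Thursday.
2093: Wednesday (−1)
2092: Tuesday (−1)
21 October falls on a Tuesday in 2092.

2092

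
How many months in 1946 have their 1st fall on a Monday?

2

Check the 1st of each month of 1946: Jan 1: Tue, Feb 1: Fri, Mar 1: Fri, Apr 1: Mon, May 1: Wed, Jun 1: Sat, Jul 1: Mon, Aug 1: Thu, Sep 1: Sun, Oct 1: Tue, Nov 1: Fri, Dec 1: Sun.
Monday occurs in April, July — 2 months.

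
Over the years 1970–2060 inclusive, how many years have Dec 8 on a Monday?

Track Dec 8's weekday year by year (advancing +1, or +2 across a Feb 29):
  1970: Tue  1971: Wed (+1)  1972: Fri (+2)  1973: Sat (+1)  1974: Sun (+1)
  1975: Mon (+1) ✓  1976: Wed (+2)  1977: Thu (+1)  1978: Fri (+1)  1979: Sat (+1)
  1980: Mon (+2) ✓  1981: Tue (+1)  1982: Wed (+1)  1983: Thu (+1)  … (63 more years) …
  2047: Sun (+1)  2048: Tue (+2)  2049: Wed (+1)  2050: Thu (+1)  2051: Fri (+1)
  2052: Sun (+2)  2053: Mon (+1) ✓  2054: Tue (+1)  2055: Wed (+1)  2056: Fri (+2)
  2057: Sat (+1)  2058: Sun (+1)  2059: Mon (+1) ✓  2060: Wed (+2)
Monday years: 1975, 1980, 1986, 1997, 2003, 2008, 2014, 2025, 2031, 2036, 2042, 2053, 2059 — 13 in total.

13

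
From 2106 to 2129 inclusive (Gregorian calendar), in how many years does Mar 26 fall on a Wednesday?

3

Track Mar 26's weekday year by year (advancing +1, or +2 across a Feb 29):
  2106: Fri  2107: Sat (+1)  2108: Mon (+2)  2109: Tue (+1)  2110: Wed (+1) ✓
  2111: Thu (+1)  2112: Sat (+2)  2113: Sun (+1)  2114: Mon (+1)  2115: Tue (+1)
  2116: Thu (+2)  2117: Fri (+1)  2118: Sat (+1)  2119: Sun (+1)  2120: Tue (+2)
  2121: Wed (+1) ✓  2122: Thu (+1)  2123: Fri (+1)  2124: Sun (+2)  2125: Mon (+1)
  2126: Tue (+1)  2127: Wed (+1) ✓  2128: Fri (+2)  2129: Sat (+1)
Wednesday years: 2110, 2121, 2127 — 3 in total.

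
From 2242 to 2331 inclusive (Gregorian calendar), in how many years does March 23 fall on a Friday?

13

Track March 23's weekday year by year (advancing +1, or +2 across a Feb 29):
  2242: Wed  2243: Thu (+1)  2244: Sat (+2)  2245: Sun (+1)  2246: Mon (+1)
  2247: Tue (+1)  2248: Thu (+2)  2249: Fri (+1) ✓  2250: Sat (+1)  2251: Sun (+1)
  2252: Tue (+2)  2253: Wed (+1)  2254: Thu (+1)  2255: Fri (+1) ✓  … (62 more years) …
  2318: Sat (+1)  2319: Sun (+1)  2320: Tue (+2)  2321: Wed (+1)  2322: Thu (+1)
  2323: Fri (+1) ✓  2324: Sun (+2)  2325: Mon (+1)  2326: Tue (+1)  2327: Wed (+1)
  2328: Fri (+2) ✓  2329: Sat (+1)  2330: Sun (+1)  2331: Mon (+1)
Friday years: 2249, 2255, 2260, 2266, 2277, 2283, 2288, 2294, 2300, 2306, 2317, 2323, 2328 — 13 in total.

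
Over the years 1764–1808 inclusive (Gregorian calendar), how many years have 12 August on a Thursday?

5

Track 12 August's weekday year by year (advancing +1, or +2 across a Feb 29):
  1764: Sun  1765: Mon (+1)  1766: Tue (+1)  1767: Wed (+1)  1768: Fri (+2)
  1769: Sat (+1)  1770: Sun (+1)  1771: Mon (+1)  1772: Wed (+2)  1773: Thu (+1) ✓
  1774: Fri (+1)  1775: Sat (+1)  1776: Mon (+2)  1777: Tue (+1)  … (17 more years) …
  1795: Wed (+1)  1796: Fri (+2)  1797: Sat (+1)  1798: Sun (+1)  1799: Mon (+1)
  1800: Tue (+1)  1801: Wed (+1)  1802: Thu (+1) ✓  1803: Fri (+1)  1804: Sun (+2)
  1805: Mon (+1)  1806: Tue (+1)  1807: Wed (+1)  1808: Fri (+2)
Thursday years: 1773, 1779, 1784, 1790, 1802 — 5 in total.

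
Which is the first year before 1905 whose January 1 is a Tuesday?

Jan 1 advances by 2 weekdays after a leap year and by 1 after a common year.
1905: Jan 1 is Sunday.
1904: Friday (leap)
1903: Thursday
1902: Wednesday
1901: Tuesday
1901 begins on a Tuesday

1901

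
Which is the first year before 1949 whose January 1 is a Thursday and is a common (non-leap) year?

1942

Jan 1 advances by 2 weekdays after a leap year and by 1 after a common year.
1949: Jan 1 is Saturday.
1948: Thursday (leap)
1947: Wednesday
1946: Tuesday
1945: Monday
1944: Saturday (leap)
1943: Friday
1942: Thursday
1942 begins on a Thursday and is a common year.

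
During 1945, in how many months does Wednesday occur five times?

A month of length L has five Wednesdays iff its first Wednesday is on day ≤ L−28 (so day 1–3 in a 31-day month, 1–2 in a 30-day month, day 1 in a leap February).
Checking each month of 1945: Jan starts Mon (31d) ✓; Feb starts Thu (28d); Mar starts Thu (31d); Apr starts Sun (30d); May starts Tue (31d) ✓; Jun starts Fri (30d); Jul starts Sun (31d); Aug starts Wed (31d) ✓; Sep starts Sat (30d); Oct starts Mon (31d) ✓; Nov starts Thu (30d); Dec starts Sat (31d).
Five-Wednesday months: January, May, August, October → 4.

4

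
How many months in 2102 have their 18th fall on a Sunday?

1

Check the 18th of each month of 2102: Jan 18: Wed, Feb 18: Sat, Mar 18: Sat, Apr 18: Tue, May 18: Thu, Jun 18: Sun, Jul 18: Tue, Aug 18: Fri, Sep 18: Mon, Oct 18: Wed, Nov 18: Sat, Dec 18: Mon.
Sunday occurs in June — 1 month.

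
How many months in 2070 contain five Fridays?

A month of length L has five Fridays iff its first Friday is on day ≤ L−28 (so day 1–3 in a 31-day month, 1–2 in a 30-day month, day 1 in a leap February).
Checking each month of 2070: Jan starts Wed (31d) ✓; Feb starts Sat (28d); Mar starts Sat (31d); Apr starts Tue (30d); May starts Thu (31d) ✓; Jun starts Sun (30d); Jul starts Tue (31d); Aug starts Fri (31d) ✓; Sep starts Mon (30d); Oct starts Wed (31d) ✓; Nov starts Sat (30d); Dec starts Mon (31d).
Five-Friday months: January, May, August, October → 4.

4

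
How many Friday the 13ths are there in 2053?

Check the 13th of each month of 2053: Jan 13: Mon, Feb 13: Thu, Mar 13: Thu, Apr 13: Sun, May 13: Tue, Jun 13: Fri, Jul 13: Sun, Aug 13: Wed, Sep 13: Sat, Oct 13: Mon, Nov 13: Thu, Dec 13: Sat.
Friday occurs in June — 1 month.

1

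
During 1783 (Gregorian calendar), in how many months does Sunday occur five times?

A month of length L has five Sundays iff its first Sunday is on day ≤ L−28 (so day 1–3 in a 31-day month, 1–2 in a 30-day month, day 1 in a leap February).
Checking each month of 1783: Jan starts Wed (31d); Feb starts Sat (28d); Mar starts Sat (31d) ✓; Apr starts Tue (30d); May starts Thu (31d); Jun starts Sun (30d) ✓; Jul starts Tue (31d); Aug starts Fri (31d) ✓; Sep starts Mon (30d); Oct starts Wed (31d); Nov starts Sat (30d) ✓; Dec starts Mon (31d).
Five-Sunday months: March, June, August, November → 4.

4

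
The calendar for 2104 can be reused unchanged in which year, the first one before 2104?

2092

Two years share a calendar iff Jan 1 falls on the same weekday and both are leap or both are common. 2104: Jan 1 is Tuesday, leap year.
2103: Jan 1 Monday, common
2102: Jan 1 Sunday, common
2101: Jan 1 Saturday, common
2100: Jan 1 Friday, common
2099: Jan 1 Thursday, common
2098: Jan 1 Wednesday, common
2097: Jan 1 Tuesday, common
2096: Jan 1 Sunday, leap
2095: Jan 1 Saturday, common
2094: Jan 1 Friday, common
2093: Jan 1 Thursday, common
2092: Jan 1 Tuesday, leap
2092 matches on both conditions.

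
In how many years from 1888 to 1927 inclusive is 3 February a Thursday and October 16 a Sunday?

4

Check each year's weekday for 3 February and October 16:
  1888: Fri/Tue  1889: Sun/Wed  1890: Mon/Thu  1891: Tue/Fri  1892: Wed/Sun  1893: Fri/Mon  1894: Sat/Tue  1895: Sun/Wed  1896: Mon/Fri  1897: Wed/Sat  1898: Thu/Sun ✓  1899: Fri/Mon  1900: Sat/Tue  1901: Sun/Wed  …(12 more)…  1914: Tue/Fri  1915: Wed/Sat  1916: Thu/Mon  1917: Sat/Tue  1918: Sun/Wed  1919: Mon/Thu  1920: Tue/Sat  1921: Thu/Sun ✓  1922: Fri/Mon  1923: Sat/Tue  1924: Sun/Thu  1925: Tue/Fri  1926: Wed/Sat  1927: Thu/Sun ✓
Both conditions hold in: 1898, 1910, 1921, 1927 — 4.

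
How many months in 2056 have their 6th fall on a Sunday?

Check the 6th of each month of 2056: Jan 6: Thu, Feb 6: Sun, Mar 6: Mon, Apr 6: Thu, May 6: Sat, Jun 6: Tue, Jul 6: Thu, Aug 6: Sun, Sep 6: Wed, Oct 6: Fri, Nov 6: Mon, Dec 6: Wed.
Sunday occurs in February, August — 2 months.

2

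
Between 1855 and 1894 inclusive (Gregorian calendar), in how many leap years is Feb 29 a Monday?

2

Leap years in 1855–1894: 10 of them.
Feb 29 weekday advances by 5 (mod 7) from one leap year to the next four years later (or differs when a century non-leap intervenes).
Leap-day weekdays: 1856:Fri 1860:Wed 1864:Mon✓ 1868:Sat 1872:Thu 1876:Tue 1880:Sun 1884:Fri 1888:Wed 1892:Mon✓
Monday: 1864, 1892 → 2.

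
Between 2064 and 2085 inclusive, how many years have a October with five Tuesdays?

October has 31 days; it has five Tuesdays when Tuesday falls among the first (month-length − 28) days — i.e. when October 1 is one of Tuesday/Monday/Sunday.
October 1 by year: 2064:Wed 2065:Thu 2066:Fri 2067:Sat 2068:Mon✓ 2069:Tue✓ 2070:Wed 2071:Thu 2072:Sat 2073:Sun✓ 2074:Mon✓ 2075:Tue✓ 2076:Thu 2077:Fri 2078:Sat 2079:Sun✓ 2080:Tue✓ 2081:Wed 2082:Thu 2083:Fri 2084:Sun✓ 2085:Mon✓
Years with five Tuesdays: 2068, 2069, 2073, 2074, 2075, 2079, 2080, 2084, 2085 → 9.

9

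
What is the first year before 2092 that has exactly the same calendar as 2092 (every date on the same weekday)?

2064

Two years share a calendar iff Jan 1 falls on the same weekday and both are leap or both are common. 2092: Jan 1 is Tuesday, leap year.
2091: Jan 1 Monday, common
2090: Jan 1 Sunday, common
2089: Jan 1 Saturday, common
2088: Jan 1 Thursday, leap
2087: Jan 1 Wednesday, common
2086: Jan 1 Tuesday, common
2085: Jan 1 Monday, common
2084: Jan 1 Saturday, leap
2083: Jan 1 Friday, common
2082: Jan 1 Thursday, common
2081: Jan 1 Wednesday, common
2080: Jan 1 Monday, leap
2079: Jan 1 Sunday, common
2078: Jan 1 Saturday, common
2077: Jan 1 Friday, common
2076: Jan 1 Wednesday, leap
2075: Jan 1 Tuesday, common
2074: Jan 1 Monday, common
2073: Jan 1 Sunday, common
2072: Jan 1 Friday, leap
2071: Jan 1 Thursday, common
2070: Jan 1 Wednesday, common
2069: Jan 1 Tuesday, common
2068: Jan 1 Sunday, leap
2067: Jan 1 Saturday, common
2066: Jan 1 Friday, common
2065: Jan 1 Thursday, common
2064: Jan 1 Tuesday, leap
2064 matches on both conditions.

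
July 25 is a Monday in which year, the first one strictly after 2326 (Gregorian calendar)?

From one year to the next, a fixed date's weekday advances by 1, or by 2 when a Feb 29 lies between the two dates.
2326: July 25 is Sunday.
2327: Monday (+1)
July 25 falls on a Monday in 2327.

2327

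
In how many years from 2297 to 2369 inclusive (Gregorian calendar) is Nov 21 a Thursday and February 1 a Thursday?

Check each year's weekday for Nov 21 and February 1:
  2297: Sun/Mon  2298: Mon/Tue  2299: Tue/Wed  2300: Wed/Thu  2301: Thu/Fri  2302: Fri/Sat  2303: Sat/Sun  2304: Mon/Mon  2305: Tue/Wed  2306: Wed/Thu  2307: Thu/Fri  2308: Sat/Sat  2309: Sun/Mon  2310: Mon/Tue  …(45 more)…  2356: Wed/Wed  2357: Thu/Fri  2358: Fri/Sat  2359: Sat/Sun  2360: Mon/Mon  2361: Tue/Wed  2362: Wed/Thu  2363: Thu/Fri  2364: Sat/Sat  2365: Sun/Mon  2366: Mon/Tue  2367: Tue/Wed  2368: Thu/Thu ✓  2369: Fri/Sat
Both conditions hold in: 2312, 2340, 2368 — 3.

3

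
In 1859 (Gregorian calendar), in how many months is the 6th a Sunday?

3

Check the 6th of each month of 1859: Jan 6: Thu, Feb 6: Sun, Mar 6: Sun, Apr 6: Wed, May 6: Fri, Jun 6: Mon, Jul 6: Wed, Aug 6: Sat, Sep 6: Tue, Oct 6: Thu, Nov 6: Sun, Dec 6: Tue.
Sunday occurs in February, March, November — 3 months.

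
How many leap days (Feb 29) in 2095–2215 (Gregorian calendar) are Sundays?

Leap years in 2095–2215: 28 of them.
Feb 29 weekday advances by 5 (mod 7) from one leap year to the next four years later (or differs when a century non-leap intervenes).
Leap-day weekdays: 2096:Wed 2104:Fri 2108:Wed 2112:Mon 2116:Sat 2120:Thu 2124:Tue 2128:Sun✓ 2132:Fri 2136:Wed 2140:Mon 2144:Sat 2148:Thu 2152:Tue 2156:Sun✓ 2160:Fri 2164:Wed 2168:Mon 2172:Sat 2176:Thu 2180:Tue 2184:Sun✓ 2188:Fri 2192:Wed 2196:Mon 2204:Wed 2208:Mon 2212:Sat
Sunday: 2128, 2156, 2184 → 3.

3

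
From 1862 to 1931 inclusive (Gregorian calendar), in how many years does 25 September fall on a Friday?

Track 25 September's weekday year by year (advancing +1, or +2 across a Feb 29):
  1862: Thu  1863: Fri (+1) ✓  1864: Sun (+2)  1865: Mon (+1)  1866: Tue (+1)
  1867: Wed (+1)  1868: Fri (+2) ✓  1869: Sat (+1)  1870: Sun (+1)  1871: Mon (+1)
  1872: Wed (+2)  1873: Thu (+1)  1874: Fri (+1) ✓  1875: Sat (+1)  … (42 more years) …
  1918: Wed (+1)  1919: Thu (+1)  1920: Sat (+2)  1921: Sun (+1)  1922: Mon (+1)
  1923: Tue (+1)  1924: Thu (+2)  1925: Fri (+1) ✓  1926: Sat (+1)  1927: Sun (+1)
  1928: Tue (+2)  1929: Wed (+1)  1930: Thu (+1)  1931: Fri (+1) ✓
Friday years: 1863, 1868, 1874, 1885, 1891, 1896, 1903, 1908, 1914, 1925, 1931 — 11 in total.

11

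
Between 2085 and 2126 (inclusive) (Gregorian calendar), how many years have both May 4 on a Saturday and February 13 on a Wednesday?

Check each year's weekday for May 4 and February 13:
  2085: Fri/Tue  2086: Sat/Wed ✓  2087: Sun/Thu  2088: Tue/Fri  2089: Wed/Sun  2090: Thu/Mon  2091: Fri/Tue  2092: Sun/Wed  2093: Mon/Fri  2094: Tue/Sat  2095: Wed/Sun  2096: Fri/Mon  2097: Sat/Wed ✓  2098: Sun/Thu  …(14 more)…  2113: Thu/Mon  2114: Fri/Tue  2115: Sat/Wed ✓  2116: Mon/Thu  2117: Tue/Sat  2118: Wed/Sun  2119: Thu/Mon  2120: Sat/Tue  2121: Sun/Thu  2122: Mon/Fri  2123: Tue/Sat  2124: Thu/Sun  2125: Fri/Tue  2126: Sat/Wed ✓
Both conditions hold in: 2086, 2097, 2109, 2115, 2126 — 5.

5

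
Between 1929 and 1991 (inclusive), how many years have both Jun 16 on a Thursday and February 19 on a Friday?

Check each year's weekday for Jun 16 and February 19:
  1929: Sun/Tue  1930: Mon/Wed  1931: Tue/Thu  1932: Thu/Fri ✓  1933: Fri/Sun  1934: Sat/Mon  1935: Sun/Tue  1936: Tue/Wed  1937: Wed/Fri  1938: Thu/Sat  1939: Fri/Sun  1940: Sun/Mon  1941: Mon/Wed  1942: Tue/Thu  …(35 more)…  1978: Fri/Sun  1979: Sat/Mon  1980: Mon/Tue  1981: Tue/Thu  1982: Wed/Fri  1983: Thu/Sat  1984: Sat/Sun  1985: Sun/Tue  1986: Mon/Wed  1987: Tue/Thu  1988: Thu/Fri ✓  1989: Fri/Sun  1990: Sat/Mon  1991: Sun/Tue
Both conditions hold in: 1932, 1960, 1988 — 3.

3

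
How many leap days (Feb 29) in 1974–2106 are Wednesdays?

5

Leap years in 1974–2106: 32 of them.
Feb 29 weekday advances by 5 (mod 7) from one leap year to the next four years later (or differs when a century non-leap intervenes).
Leap-day weekdays: 1976:Sun 1980:Fri 1984:Wed✓ 1988:Mon 1992:Sat 1996:Thu 2000:Tue 2004:Sun 2008:Fri 2012:Wed✓ 2016:Mon 2020:Sat 2024:Thu …(6 more)… 2052:Thu 2056:Tue 2060:Sun 2064:Fri 2068:Wed✓ 2072:Mon 2076:Sat 2080:Thu 2084:Tue 2088:Sun 2092:Fri 2096:Wed✓ 2104:Fri
Wednesday: 1984, 2012, 2040, 2068, 2096 → 5.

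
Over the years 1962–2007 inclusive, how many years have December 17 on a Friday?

Track December 17's weekday year by year (advancing +1, or +2 across a Feb 29):
  1962: Mon  1963: Tue (+1)  1964: Thu (+2)  1965: Fri (+1) ✓  1966: Sat (+1)
  1967: Sun (+1)  1968: Tue (+2)  1969: Wed (+1)  1970: Thu (+1)  1971: Fri (+1) ✓
  1972: Sun (+2)  1973: Mon (+1)  1974: Tue (+1)  1975: Wed (+1)  … (18 more years) …
  1994: Sat (+1)  1995: Sun (+1)  1996: Tue (+2)  1997: Wed (+1)  1998: Thu (+1)
  1999: Fri (+1) ✓  2000: Sun (+2)  2001: Mon (+1)  2002: Tue (+1)  2003: Wed (+1)
  2004: Fri (+2) ✓  2005: Sat (+1)  2006: Sun (+1)  2007: Mon (+1)
Friday years: 1965, 1971, 1976, 1982, 1993, 1999, 2004 — 7 in total.

7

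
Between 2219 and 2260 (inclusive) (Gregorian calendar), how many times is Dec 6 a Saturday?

Track Dec 6's weekday year by year (advancing +1, or +2 across a Feb 29):
  2219: Mon  2220: Wed (+2)  2221: Thu (+1)  2222: Fri (+1)  2223: Sat (+1) ✓
  2224: Mon (+2)  2225: Tue (+1)  2226: Wed (+1)  2227: Thu (+1)  2228: Sat (+2) ✓
  2229: Sun (+1)  2230: Mon (+1)  2231: Tue (+1)  2232: Thu (+2)  … (14 more years) …
  2247: Mon (+1)  2248: Wed (+2)  2249: Thu (+1)  2250: Fri (+1)  2251: Sat (+1) ✓
  2252: Mon (+2)  2253: Tue (+1)  2254: Wed (+1)  2255: Thu (+1)  2256: Sat (+2) ✓
  2257: Sun (+1)  2258: Mon (+1)  2259: Tue (+1)  2260: Thu (+2)
Saturday years: 2223, 2228, 2234, 2245, 2251, 2256 — 6 in total.

6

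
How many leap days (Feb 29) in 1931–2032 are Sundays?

Leap years in 1931–2032: 26 of them.
Feb 29 weekday advances by 5 (mod 7) from one leap year to the next four years later (or differs when a century non-leap intervenes).
Leap-day weekdays: 1932:Mon 1936:Sat 1940:Thu 1944:Tue 1948:Sun✓ 1952:Fri 1956:Wed 1960:Mon 1964:Sat 1968:Thu 1972:Tue 1976:Sun✓ 1980:Fri 1984:Wed 1988:Mon 1992:Sat 1996:Thu 2000:Tue 2004:Sun✓ 2008:Fri 2012:Wed 2016:Mon 2020:Sat 2024:Thu 2028:Tue 2032:Sun✓
Sunday: 1948, 1976, 2004, 2032 → 4.

4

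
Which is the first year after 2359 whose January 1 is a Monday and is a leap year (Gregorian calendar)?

2368

Jan 1 advances by 2 weekdays after a leap year and by 1 after a common year.
2359: Jan 1 is Thursday.
2360: Friday (leap)
2361: Sunday
2362: Monday
2363: Tuesday
2364: Wednesday (leap)
2365: Friday
2366: Saturday
2367: Sunday
2368: Monday (leap)
2368 begins on a Monday and is a leap year.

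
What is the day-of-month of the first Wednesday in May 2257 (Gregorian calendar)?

6

May 1, 2257 is a Friday, so the first Wednesday is the 6th.
The first Wednesday is 6 + 0 = 6.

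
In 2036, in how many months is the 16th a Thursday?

1

Check the 16th of each month of 2036: Jan 16: Wed, Feb 16: Sat, Mar 16: Sun, Apr 16: Wed, May 16: Fri, Jun 16: Mon, Jul 16: Wed, Aug 16: Sat, Sep 16: Tue, Oct 16: Thu, Nov 16: Sun, Dec 16: Tue.
Thursday occurs in October — 1 month.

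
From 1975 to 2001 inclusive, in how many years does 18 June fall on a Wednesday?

4

Track 18 June's weekday year by year (advancing +1, or +2 across a Feb 29):
  1975: Wed ✓  1976: Fri (+2)  1977: Sat (+1)  1978: Sun (+1)  1979: Mon (+1)
  1980: Wed (+2) ✓  1981: Thu (+1)  1982: Fri (+1)  1983: Sat (+1)  1984: Mon (+2)
  1985: Tue (+1)  1986: Wed (+1) ✓  1987: Thu (+1)  1988: Sat (+2)  1989: Sun (+1)
  1990: Mon (+1)  1991: Tue (+1)  1992: Thu (+2)  1993: Fri (+1)  1994: Sat (+1)
  1995: Sun (+1)  1996: Tue (+2)  1997: Wed (+1) ✓  1998: Thu (+1)  1999: Fri (+1)
  2000: Sun (+2)  2001: Mon (+1)
Wednesday years: 1975, 1980, 1986, 1997 — 4 in total.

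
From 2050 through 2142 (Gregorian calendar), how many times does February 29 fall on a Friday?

4

Leap years in 2050–2142: 22 of them.
Feb 29 weekday advances by 5 (mod 7) from one leap year to the next four years later (or differs when a century non-leap intervenes).
Leap-day weekdays: 2052:Thu 2056:Tue 2060:Sun 2064:Fri✓ 2068:Wed 2072:Mon 2076:Sat 2080:Thu 2084:Tue 2088:Sun 2092:Fri✓ 2096:Wed 2104:Fri✓ 2108:Wed 2112:Mon 2116:Sat 2120:Thu 2124:Tue 2128:Sun 2132:Fri✓ 2136:Wed 2140:Mon
Friday: 2064, 2092, 2104, 2132 → 4.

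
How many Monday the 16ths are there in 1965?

Check the 16th of each month of 1965: Jan 16: Sat, Feb 16: Tue, Mar 16: Tue, Apr 16: Fri, May 16: Sun, Jun 16: Wed, Jul 16: Fri, Aug 16: Mon, Sep 16: Thu, Oct 16: Sat, Nov 16: Tue, Dec 16: Thu.
Monday occurs in August — 1 month.

1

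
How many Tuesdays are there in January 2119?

January 2119 has 31 days and begins on Sunday.
The first Tuesday is January 3.
Tuesdays fall on 3, 10, 17, 24, 31 — that's 5.

5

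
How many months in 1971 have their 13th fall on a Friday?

Check the 13th of each month of 1971: Jan 13: Wed, Feb 13: Sat, Mar 13: Sat, Apr 13: Tue, May 13: Thu, Jun 13: Sun, Jul 13: Tue, Aug 13: Fri, Sep 13: Mon, Oct 13: Wed, Nov 13: Sat, Dec 13: Mon.
Friday occurs in August — 1 month.

1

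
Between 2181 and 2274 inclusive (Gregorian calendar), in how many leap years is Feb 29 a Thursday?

3

Leap years in 2181–2274: 22 of them.
Feb 29 weekday advances by 5 (mod 7) from one leap year to the next four years later (or differs when a century non-leap intervenes).
Leap-day weekdays: 2184:Sun 2188:Fri 2192:Wed 2196:Mon 2204:Wed 2208:Mon 2212:Sat 2216:Thu✓ 2220:Tue 2224:Sun 2228:Fri 2232:Wed 2236:Mon 2240:Sat 2244:Thu✓ 2248:Tue 2252:Sun 2256:Fri 2260:Wed 2264:Mon 2268:Sat 2272:Thu✓
Thursday: 2216, 2244, 2272 → 3.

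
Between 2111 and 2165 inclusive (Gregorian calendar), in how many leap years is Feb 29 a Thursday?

Leap years in 2111–2165: 14 of them.
Feb 29 weekday advances by 5 (mod 7) from one leap year to the next four years later (or differs when a century non-leap intervenes).
Leap-day weekdays: 2112:Mon 2116:Sat 2120:Thu✓ 2124:Tue 2128:Sun 2132:Fri 2136:Wed 2140:Mon 2144:Sat 2148:Thu✓ 2152:Tue 2156:Sun 2160:Fri 2164:Wed
Thursday: 2120, 2148 → 2.

2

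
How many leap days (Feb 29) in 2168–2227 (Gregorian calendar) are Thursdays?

2

Leap years in 2168–2227: 14 of them.
Feb 29 weekday advances by 5 (mod 7) from one leap year to the next four years later (or differs when a century non-leap intervenes).
Leap-day weekdays: 2168:Mon 2172:Sat 2176:Thu✓ 2180:Tue 2184:Sun 2188:Fri 2192:Wed 2196:Mon 2204:Wed 2208:Mon 2212:Sat 2216:Thu✓ 2220:Tue 2224:Sun
Thursday: 2176, 2216 → 2.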